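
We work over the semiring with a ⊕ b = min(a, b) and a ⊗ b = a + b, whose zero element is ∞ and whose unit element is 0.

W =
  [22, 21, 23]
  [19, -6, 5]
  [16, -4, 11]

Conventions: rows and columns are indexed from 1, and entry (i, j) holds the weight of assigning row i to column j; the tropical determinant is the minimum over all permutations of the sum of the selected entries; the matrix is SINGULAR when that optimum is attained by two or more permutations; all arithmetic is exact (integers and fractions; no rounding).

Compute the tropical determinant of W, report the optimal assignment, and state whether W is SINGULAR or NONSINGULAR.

σ = (1, 2, 3): 22 + (-6) + 11 = 27
σ = (1, 3, 2): 22 + 5 + (-4) = 23
σ = (2, 1, 3): 21 + 19 + 11 = 51
σ = (2, 3, 1): 21 + 5 + 16 = 42
σ = (3, 1, 2): 23 + 19 + (-4) = 38
σ = (3, 2, 1): 23 + (-6) + 16 = 33
Optimal value attained by: σ = (1, 3, 2).
Answer: det⊕(W) = 23; verdict: NONSINGULAR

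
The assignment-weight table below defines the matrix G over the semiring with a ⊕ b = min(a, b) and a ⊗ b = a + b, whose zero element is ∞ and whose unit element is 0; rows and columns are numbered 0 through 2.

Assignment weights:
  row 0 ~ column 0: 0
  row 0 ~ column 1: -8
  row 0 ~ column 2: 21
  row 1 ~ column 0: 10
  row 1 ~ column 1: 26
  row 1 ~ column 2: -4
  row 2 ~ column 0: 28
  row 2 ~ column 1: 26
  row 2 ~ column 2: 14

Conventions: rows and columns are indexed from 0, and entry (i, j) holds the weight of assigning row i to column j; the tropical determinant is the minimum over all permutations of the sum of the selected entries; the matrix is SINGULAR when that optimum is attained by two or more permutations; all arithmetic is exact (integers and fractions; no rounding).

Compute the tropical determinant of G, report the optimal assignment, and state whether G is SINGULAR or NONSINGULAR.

σ = (0, 1, 2): 0 + 26 + 14 = 40
σ = (0, 2, 1): 0 + (-4) + 26 = 22
σ = (1, 0, 2): (-8) + 10 + 14 = 16
σ = (1, 2, 0): (-8) + (-4) + 28 = 16
σ = (2, 0, 1): 21 + 10 + 26 = 57
σ = (2, 1, 0): 21 + 26 + 28 = 75
Optimal value attained by: σ = (1, 0, 2).
Answer: det⊕(G) = 16; verdict: SINGULAR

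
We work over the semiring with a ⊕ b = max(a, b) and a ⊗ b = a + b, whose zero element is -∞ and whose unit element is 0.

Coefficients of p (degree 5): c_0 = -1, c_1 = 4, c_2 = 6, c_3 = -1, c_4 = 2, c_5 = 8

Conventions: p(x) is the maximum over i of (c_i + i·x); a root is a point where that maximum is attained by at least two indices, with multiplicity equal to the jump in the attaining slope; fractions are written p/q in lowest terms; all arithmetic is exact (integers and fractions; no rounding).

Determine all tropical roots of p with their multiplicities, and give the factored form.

hull edge (i=0, c=-1) to (i=1, c=4): slope 5, span 1
hull edge (i=1, c=4) to (i=2, c=6): slope 2, span 1
hull edge (i=2, c=6) to (i=5, c=8): slope 2/3, span 3
Factored form: p(x) = 8 ⊗ (x ⊕ (-5)) ⊗ (x ⊕ (-2)) ⊗ (x ⊕ (-2/3)) ⊗ (x ⊕ (-2/3)) ⊗ (x ⊕ (-2/3))
Answer: roots = -5 (mult 1), -2 (mult 1), -2/3 (mult 3)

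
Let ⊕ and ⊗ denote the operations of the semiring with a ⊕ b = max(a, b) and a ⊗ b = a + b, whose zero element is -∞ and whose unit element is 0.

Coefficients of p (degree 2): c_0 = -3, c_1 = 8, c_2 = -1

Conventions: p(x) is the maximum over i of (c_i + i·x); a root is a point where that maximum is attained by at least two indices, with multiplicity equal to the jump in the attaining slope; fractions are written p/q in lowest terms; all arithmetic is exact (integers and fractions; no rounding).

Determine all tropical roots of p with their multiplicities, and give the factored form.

hull edge (i=0, c=-3) to (i=1, c=8): slope 11, span 1
hull edge (i=1, c=8) to (i=2, c=-1): slope -9, span 1
Factored form: p(x) = -1 ⊗ (x ⊕ (-11)) ⊗ (x ⊕ 9)
Answer: roots = -11 (mult 1), 9 (mult 1)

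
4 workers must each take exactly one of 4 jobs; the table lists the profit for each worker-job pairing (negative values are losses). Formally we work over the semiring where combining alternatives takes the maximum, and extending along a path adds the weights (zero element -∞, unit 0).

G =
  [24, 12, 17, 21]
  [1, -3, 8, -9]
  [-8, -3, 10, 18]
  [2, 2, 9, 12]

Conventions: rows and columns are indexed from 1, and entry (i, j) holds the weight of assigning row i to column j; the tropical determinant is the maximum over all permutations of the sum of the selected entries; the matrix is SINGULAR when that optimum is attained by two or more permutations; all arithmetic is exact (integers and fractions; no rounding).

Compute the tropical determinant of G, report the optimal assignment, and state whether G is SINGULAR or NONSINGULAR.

σ = (1, 2, 3, 4): 24 + (-3) + 10 + 12 = 43
σ = (1, 2, 4, 3): 24 + (-3) + 18 + 9 = 48
σ = (1, 3, 2, 4): 24 + 8 + (-3) + 12 = 41
σ = (1, 3, 4, 2): 24 + 8 + 18 + 2 = 52
σ = (1, 4, 2, 3): 24 + (-9) + (-3) + 9 = 21
σ = (1, 4, 3, 2): 24 + (-9) + 10 + 2 = 27
σ = (2, 1, 3, 4): 12 + 1 + 10 + 12 = 35
σ = (2, 1, 4, 3): 12 + 1 + 18 + 9 = 40
σ = (2, 3, 1, 4): 12 + 8 + (-8) + 12 = 24
σ = (2, 3, 4, 1): 12 + 8 + 18 + 2 = 40
σ = (2, 4, 1, 3): 12 + (-9) + (-8) + 9 = 4
σ = (2, 4, 3, 1): 12 + (-9) + 10 + 2 = 15
σ = (3, 1, 2, 4): 17 + 1 + (-3) + 12 = 27
σ = (3, 1, 4, 2): 17 + 1 + 18 + 2 = 38
σ = (3, 2, 1, 4): 17 + (-3) + (-8) + 12 = 18
σ = (3, 2, 4, 1): 17 + (-3) + 18 + 2 = 34
σ = (3, 4, 1, 2): 17 + (-9) + (-8) + 2 = 2
σ = (3, 4, 2, 1): 17 + (-9) + (-3) + 2 = 7
σ = (4, 1, 2, 3): 21 + 1 + (-3) + 9 = 28
σ = (4, 1, 3, 2): 21 + 1 + 10 + 2 = 34
σ = (4, 2, 1, 3): 21 + (-3) + (-8) + 9 = 19
σ = (4, 2, 3, 1): 21 + (-3) + 10 + 2 = 30
σ = (4, 3, 1, 2): 21 + 8 + (-8) + 2 = 23
σ = (4, 3, 2, 1): 21 + 8 + (-3) + 2 = 28
Optimal value attained by: σ = (1, 3, 4, 2).
Answer: det⊕(G) = 52; verdict: NONSINGULAR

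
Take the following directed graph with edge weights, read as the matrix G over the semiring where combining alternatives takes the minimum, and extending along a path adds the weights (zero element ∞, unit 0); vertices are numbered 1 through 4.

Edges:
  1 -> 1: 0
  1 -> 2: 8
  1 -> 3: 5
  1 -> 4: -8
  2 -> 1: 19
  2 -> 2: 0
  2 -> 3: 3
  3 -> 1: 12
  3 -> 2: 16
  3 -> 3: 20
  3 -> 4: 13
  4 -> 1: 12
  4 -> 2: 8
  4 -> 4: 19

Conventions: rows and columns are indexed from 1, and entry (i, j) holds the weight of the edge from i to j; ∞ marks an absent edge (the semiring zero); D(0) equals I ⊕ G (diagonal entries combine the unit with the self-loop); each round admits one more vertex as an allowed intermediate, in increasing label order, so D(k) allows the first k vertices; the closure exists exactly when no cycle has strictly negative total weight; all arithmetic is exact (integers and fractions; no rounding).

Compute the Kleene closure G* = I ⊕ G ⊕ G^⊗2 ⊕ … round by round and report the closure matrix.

D(0):
  [0, 8, 5, -8]
  [19, 0, 3, ∞]
  [12, 16, 0, 13]
  [12, 8, ∞, 0]
D(1):
  [0, 8, 5, -8]
  [19, 0, 3, 11]
  [12, 16, 0, 4]
  [12, 8, 17, 0]
D(2):
  [0, 8, 5, -8]
  [19, 0, 3, 11]
  [12, 16, 0, 4]
  [12, 8, 11, 0]
D(3):
  [0, 8, 5, -8]
  [15, 0, 3, 7]
  [12, 16, 0, 4]
  [12, 8, 11, 0]
D(4):
  [0, 0, 3, -8]
  [15, 0, 3, 7]
  [12, 12, 0, 4]
  [12, 8, 11, 0]
Answer: G* = [[0, 0, 3, -8], [15, 0, 3, 7], [12, 12, 0, 4], [12, 8, 11, 0]]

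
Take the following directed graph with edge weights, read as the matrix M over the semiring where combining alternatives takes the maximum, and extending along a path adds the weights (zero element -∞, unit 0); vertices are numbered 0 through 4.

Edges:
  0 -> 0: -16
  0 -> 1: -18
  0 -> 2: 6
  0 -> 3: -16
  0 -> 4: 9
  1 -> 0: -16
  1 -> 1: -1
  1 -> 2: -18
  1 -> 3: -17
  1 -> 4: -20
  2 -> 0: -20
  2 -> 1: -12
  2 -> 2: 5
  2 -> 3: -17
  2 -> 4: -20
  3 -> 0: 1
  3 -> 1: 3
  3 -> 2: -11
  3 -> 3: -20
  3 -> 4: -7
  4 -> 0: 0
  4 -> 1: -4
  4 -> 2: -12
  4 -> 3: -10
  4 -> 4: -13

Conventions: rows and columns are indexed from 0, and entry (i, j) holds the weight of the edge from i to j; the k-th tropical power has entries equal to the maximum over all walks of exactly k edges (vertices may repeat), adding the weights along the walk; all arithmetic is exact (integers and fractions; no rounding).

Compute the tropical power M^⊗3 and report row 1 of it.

M^⊗2:
  [9, 5, 11, -1, -4]
  [-16, -2, -10, -18, -7]
  [-15, -7, 10, -12, -11]
  [-7, 2, 7, -14, 10]
  [-9, -5, 6, -16, 9]
M^⊗3:
  [0, 4, 16, -6, 18]
  [-7, -3, -5, -17, -7]
  [-10, -2, 15, -7, -6]
  [10, 6, 12, 0, 2]
  [9, 5, 11, -1, 0]
Answer: row 1 of M^⊗3 = [-7, -3, -5, -17, -7]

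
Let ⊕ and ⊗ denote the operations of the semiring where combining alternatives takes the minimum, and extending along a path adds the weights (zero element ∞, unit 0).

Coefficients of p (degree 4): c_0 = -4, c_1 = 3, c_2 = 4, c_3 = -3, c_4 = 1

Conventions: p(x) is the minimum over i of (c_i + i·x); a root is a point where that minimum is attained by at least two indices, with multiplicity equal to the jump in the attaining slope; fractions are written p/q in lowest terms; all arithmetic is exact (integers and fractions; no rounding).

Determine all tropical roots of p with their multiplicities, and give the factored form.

hull edge (i=0, c=-4) to (i=3, c=-3): slope 1/3, span 3
hull edge (i=3, c=-3) to (i=4, c=1): slope 4, span 1
Factored form: p(x) = 1 ⊗ (x ⊕ (-4)) ⊗ (x ⊕ (-1/3)) ⊗ (x ⊕ (-1/3)) ⊗ (x ⊕ (-1/3))
Answer: roots = -4 (mult 1), -1/3 (mult 3)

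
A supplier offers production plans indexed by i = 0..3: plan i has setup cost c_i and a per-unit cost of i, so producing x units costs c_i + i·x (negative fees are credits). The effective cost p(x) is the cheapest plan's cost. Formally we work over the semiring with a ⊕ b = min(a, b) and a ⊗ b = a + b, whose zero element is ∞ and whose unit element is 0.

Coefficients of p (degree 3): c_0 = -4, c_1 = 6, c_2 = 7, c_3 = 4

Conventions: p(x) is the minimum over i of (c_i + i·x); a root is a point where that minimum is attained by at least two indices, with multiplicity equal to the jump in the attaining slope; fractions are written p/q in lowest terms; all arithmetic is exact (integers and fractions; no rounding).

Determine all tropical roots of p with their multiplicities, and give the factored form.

hull edge (i=0, c=-4) to (i=3, c=4): slope 8/3, span 3
Factored form: p(x) = 4 ⊗ (x ⊕ (-8/3)) ⊗ (x ⊕ (-8/3)) ⊗ (x ⊕ (-8/3))
Answer: roots = -8/3 (mult 3)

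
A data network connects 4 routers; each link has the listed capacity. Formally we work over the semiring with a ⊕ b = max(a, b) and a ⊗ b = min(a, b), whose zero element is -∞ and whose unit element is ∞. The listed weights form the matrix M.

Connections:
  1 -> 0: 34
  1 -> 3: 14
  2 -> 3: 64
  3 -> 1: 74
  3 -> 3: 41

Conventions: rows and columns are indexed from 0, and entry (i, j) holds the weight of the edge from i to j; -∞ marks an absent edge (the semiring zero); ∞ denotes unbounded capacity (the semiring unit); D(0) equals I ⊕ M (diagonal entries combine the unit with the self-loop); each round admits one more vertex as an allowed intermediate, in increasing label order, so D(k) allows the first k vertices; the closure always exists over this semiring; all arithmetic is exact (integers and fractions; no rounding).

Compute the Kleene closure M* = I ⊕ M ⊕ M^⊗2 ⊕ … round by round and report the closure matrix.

D(0):
  [∞, -∞, -∞, -∞]
  [34, ∞, -∞, 14]
  [-∞, -∞, ∞, 64]
  [-∞, 74, -∞, ∞]
D(1):
  [∞, -∞, -∞, -∞]
  [34, ∞, -∞, 14]
  [-∞, -∞, ∞, 64]
  [-∞, 74, -∞, ∞]
D(2):
  [∞, -∞, -∞, -∞]
  [34, ∞, -∞, 14]
  [-∞, -∞, ∞, 64]
  [34, 74, -∞, ∞]
D(3):
  [∞, -∞, -∞, -∞]
  [34, ∞, -∞, 14]
  [-∞, -∞, ∞, 64]
  [34, 74, -∞, ∞]
D(4):
  [∞, -∞, -∞, -∞]
  [34, ∞, -∞, 14]
  [34, 64, ∞, 64]
  [34, 74, -∞, ∞]
Answer: M* = [[∞, -∞, -∞, -∞], [34, ∞, -∞, 14], [34, 64, ∞, 64], [34, 74, -∞, ∞]]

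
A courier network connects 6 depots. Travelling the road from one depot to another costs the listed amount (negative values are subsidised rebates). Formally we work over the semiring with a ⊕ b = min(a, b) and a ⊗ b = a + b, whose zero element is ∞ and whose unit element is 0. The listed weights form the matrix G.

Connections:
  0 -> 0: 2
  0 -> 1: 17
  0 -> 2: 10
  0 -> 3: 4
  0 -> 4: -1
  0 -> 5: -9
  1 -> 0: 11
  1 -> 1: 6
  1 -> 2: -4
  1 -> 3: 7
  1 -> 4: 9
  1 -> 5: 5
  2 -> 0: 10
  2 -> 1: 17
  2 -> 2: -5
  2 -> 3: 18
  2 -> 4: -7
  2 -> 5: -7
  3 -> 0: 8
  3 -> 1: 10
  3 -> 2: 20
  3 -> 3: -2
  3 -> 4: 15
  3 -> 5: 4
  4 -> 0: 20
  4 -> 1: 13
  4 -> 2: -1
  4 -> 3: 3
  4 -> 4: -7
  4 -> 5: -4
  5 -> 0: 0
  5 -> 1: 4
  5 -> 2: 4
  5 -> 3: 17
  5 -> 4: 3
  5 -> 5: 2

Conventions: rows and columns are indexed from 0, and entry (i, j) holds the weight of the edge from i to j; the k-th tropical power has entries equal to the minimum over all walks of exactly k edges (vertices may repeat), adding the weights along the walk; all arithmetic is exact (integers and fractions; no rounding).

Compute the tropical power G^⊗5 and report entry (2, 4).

G^⊗2:
  [-9, -5, -5, 2, -8, -7]
  [5, 9, -9, 5, -11, -11]
  [-7, -3, -10, -4, -14, -12]
  [4, 8, 6, -4, 7, -1]
  [-4, 0, -8, -4, -14, -11]
  [2, 6, -1, 4, -4, -9]
G^⊗3:
  [-7, -3, -10, -5, -15, -18]
  [-11, -7, -14, -8, -18, -16]
  [-12, -8, -15, -11, -21, -18]
  [-1, 3, 1, -6, -1, -5]
  [-11, -7, -15, -11, -21, -18]
  [-9, -5, -6, -1, -11, -8]
G^⊗4:
  [-18, -14, -16, -12, -22, -19]
  [-16, -12, -19, -15, -25, -22]
  [-18, -14, -22, -18, -28, -25]
  [-5, -1, -4, -8, -8, -10]
  [-18, -14, -22, -18, -28, -25]
  [-8, -4, -12, -8, -18, -18]
G^⊗5:
  [-19, -15, -23, -19, -29, -27]
  [-22, -18, -26, -22, -32, -29]
  [-25, -21, -29, -25, -35, -32]
  [-10, -6, -9, -10, -15, -14]
  [-25, -21, -29, -25, -35, -32]
  [-18, -14, -19, -15, -25, -22]
Key observation: the optimum is the walk 2->4->4->4->4->4, with weight (-7) + (-7) + (-7) + (-7) + (-7) = -35.
Optimal value attained by: walk 2->4->4->4->4->4.
Answer: (G^⊗5)[2][4] = -35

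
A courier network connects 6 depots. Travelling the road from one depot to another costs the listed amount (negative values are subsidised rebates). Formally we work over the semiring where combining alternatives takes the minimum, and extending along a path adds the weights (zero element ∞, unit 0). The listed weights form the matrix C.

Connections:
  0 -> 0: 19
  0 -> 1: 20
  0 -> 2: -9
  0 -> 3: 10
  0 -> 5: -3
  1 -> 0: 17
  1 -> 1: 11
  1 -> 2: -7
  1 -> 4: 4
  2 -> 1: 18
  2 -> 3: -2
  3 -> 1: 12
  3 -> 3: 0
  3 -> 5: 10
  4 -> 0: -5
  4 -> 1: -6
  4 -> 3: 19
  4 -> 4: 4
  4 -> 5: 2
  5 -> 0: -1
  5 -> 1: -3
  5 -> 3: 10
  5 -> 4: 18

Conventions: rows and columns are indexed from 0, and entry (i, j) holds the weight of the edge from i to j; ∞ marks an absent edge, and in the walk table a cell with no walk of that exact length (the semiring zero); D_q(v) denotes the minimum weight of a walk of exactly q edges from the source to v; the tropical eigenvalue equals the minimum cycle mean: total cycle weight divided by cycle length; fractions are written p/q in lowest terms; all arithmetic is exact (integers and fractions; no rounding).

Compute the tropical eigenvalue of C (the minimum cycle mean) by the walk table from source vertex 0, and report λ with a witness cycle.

q=0: [0, ∞, ∞, ∞, ∞, ∞]
q=1: [19, 20, -9, 10, ∞, -3]
q=2: [-4, -6, 10, -11, 15, 16]
q=3: [10, 1, -13, -11, -2, -7]
q=4: [-8, -10, -6, -15, 2, -1]
q=5: [-3, -4, -17, -15, -6, -11]
q=6: [-12, -14, -12, -19, -2, -6]
Optimal cycle mean attained by: cycle 0->5->0, total (-3) + (-1), length 2.
Answer: λ = -2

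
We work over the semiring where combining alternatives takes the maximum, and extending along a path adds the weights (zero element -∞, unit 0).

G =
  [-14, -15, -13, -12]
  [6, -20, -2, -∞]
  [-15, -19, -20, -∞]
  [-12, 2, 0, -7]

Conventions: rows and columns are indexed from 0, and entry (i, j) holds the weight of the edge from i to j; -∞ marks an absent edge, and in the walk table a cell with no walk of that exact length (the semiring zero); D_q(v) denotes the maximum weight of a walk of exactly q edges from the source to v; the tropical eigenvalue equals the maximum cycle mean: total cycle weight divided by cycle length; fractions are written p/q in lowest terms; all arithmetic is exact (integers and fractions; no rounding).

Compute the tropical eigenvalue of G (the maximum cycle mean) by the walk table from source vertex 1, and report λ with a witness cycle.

q=0: [-∞, 0, -∞, -∞]
q=1: [6, -20, -2, -∞]
q=2: [-8, -9, -7, -6]
q=3: [-3, -4, -6, -13]
q=4: [2, -11, -6, -15]
Optimal cycle mean attained by: cycle 0->3->1->0, total (-12) + 2 + 6, length 3.
Answer: λ = -4/3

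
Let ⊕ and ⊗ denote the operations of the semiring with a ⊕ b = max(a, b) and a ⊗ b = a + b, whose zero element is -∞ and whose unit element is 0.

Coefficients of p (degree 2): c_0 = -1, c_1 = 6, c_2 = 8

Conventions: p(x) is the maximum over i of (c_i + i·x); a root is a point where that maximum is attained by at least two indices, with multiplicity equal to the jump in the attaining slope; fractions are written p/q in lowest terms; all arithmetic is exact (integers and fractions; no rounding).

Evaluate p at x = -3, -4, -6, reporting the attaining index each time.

p(-3) = max(-1+0·(-3)=-1, 6+1·(-3)=3, 8+2·(-3)=2) = 3 (attained by i=1)
p(-4) = max(-1+0·(-4)=-1, 6+1·(-4)=2, 8+2·(-4)=0) = 2 (attained by i=1)
p(-6) = max(-1+0·(-6)=-1, 6+1·(-6)=0, 8+2·(-6)=-4) = 0 (attained by i=1)
Answer: p(-3) = 3; p(-4) = 2; p(-6) = 0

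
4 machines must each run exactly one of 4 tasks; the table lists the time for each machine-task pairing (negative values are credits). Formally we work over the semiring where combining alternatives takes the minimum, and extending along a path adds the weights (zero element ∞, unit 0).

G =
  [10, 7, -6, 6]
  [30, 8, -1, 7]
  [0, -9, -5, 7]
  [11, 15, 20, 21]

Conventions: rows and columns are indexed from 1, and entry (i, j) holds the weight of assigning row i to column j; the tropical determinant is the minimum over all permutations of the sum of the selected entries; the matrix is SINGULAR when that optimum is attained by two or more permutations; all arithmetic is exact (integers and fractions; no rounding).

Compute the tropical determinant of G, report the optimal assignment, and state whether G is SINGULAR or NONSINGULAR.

σ = (1, 2, 3, 4): 10 + 8 + (-5) + 21 = 34
σ = (1, 2, 4, 3): 10 + 8 + 7 + 20 = 45
σ = (1, 3, 2, 4): 10 + (-1) + (-9) + 21 = 21
σ = (1, 3, 4, 2): 10 + (-1) + 7 + 15 = 31
σ = (1, 4, 2, 3): 10 + 7 + (-9) + 20 = 28
σ = (1, 4, 3, 2): 10 + 7 + (-5) + 15 = 27
σ = (2, 1, 3, 4): 7 + 30 + (-5) + 21 = 53
σ = (2, 1, 4, 3): 7 + 30 + 7 + 20 = 64
σ = (2, 3, 1, 4): 7 + (-1) + 0 + 21 = 27
σ = (2, 3, 4, 1): 7 + (-1) + 7 + 11 = 24
σ = (2, 4, 1, 3): 7 + 7 + 0 + 20 = 34
σ = (2, 4, 3, 1): 7 + 7 + (-5) + 11 = 20
σ = (3, 1, 2, 4): (-6) + 30 + (-9) + 21 = 36
σ = (3, 1, 4, 2): (-6) + 30 + 7 + 15 = 46
σ = (3, 2, 1, 4): (-6) + 8 + 0 + 21 = 23
σ = (3, 2, 4, 1): (-6) + 8 + 7 + 11 = 20
σ = (3, 4, 1, 2): (-6) + 7 + 0 + 15 = 16
σ = (3, 4, 2, 1): (-6) + 7 + (-9) + 11 = 3
σ = (4, 1, 2, 3): 6 + 30 + (-9) + 20 = 47
σ = (4, 1, 3, 2): 6 + 30 + (-5) + 15 = 46
σ = (4, 2, 1, 3): 6 + 8 + 0 + 20 = 34
σ = (4, 2, 3, 1): 6 + 8 + (-5) + 11 = 20
σ = (4, 3, 1, 2): 6 + (-1) + 0 + 15 = 20
σ = (4, 3, 2, 1): 6 + (-1) + (-9) + 11 = 7
Optimal value attained by: σ = (3, 4, 2, 1).
Answer: det⊕(G) = 3; verdict: NONSINGULAR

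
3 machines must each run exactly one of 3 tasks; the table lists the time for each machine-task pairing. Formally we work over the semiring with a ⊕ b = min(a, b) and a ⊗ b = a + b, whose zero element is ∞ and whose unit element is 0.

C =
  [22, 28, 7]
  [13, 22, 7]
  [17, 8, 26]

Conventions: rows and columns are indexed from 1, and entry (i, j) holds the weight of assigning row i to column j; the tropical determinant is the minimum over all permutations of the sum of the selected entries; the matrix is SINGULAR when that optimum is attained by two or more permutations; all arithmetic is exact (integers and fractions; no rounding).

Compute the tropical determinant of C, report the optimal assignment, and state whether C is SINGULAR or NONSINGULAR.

σ = (1, 2, 3): 22 + 22 + 26 = 70
σ = (1, 3, 2): 22 + 7 + 8 = 37
σ = (2, 1, 3): 28 + 13 + 26 = 67
σ = (2, 3, 1): 28 + 7 + 17 = 52
σ = (3, 1, 2): 7 + 13 + 8 = 28
σ = (3, 2, 1): 7 + 22 + 17 = 46
Optimal value attained by: σ = (3, 1, 2).
Answer: det⊕(C) = 28; verdict: NONSINGULAR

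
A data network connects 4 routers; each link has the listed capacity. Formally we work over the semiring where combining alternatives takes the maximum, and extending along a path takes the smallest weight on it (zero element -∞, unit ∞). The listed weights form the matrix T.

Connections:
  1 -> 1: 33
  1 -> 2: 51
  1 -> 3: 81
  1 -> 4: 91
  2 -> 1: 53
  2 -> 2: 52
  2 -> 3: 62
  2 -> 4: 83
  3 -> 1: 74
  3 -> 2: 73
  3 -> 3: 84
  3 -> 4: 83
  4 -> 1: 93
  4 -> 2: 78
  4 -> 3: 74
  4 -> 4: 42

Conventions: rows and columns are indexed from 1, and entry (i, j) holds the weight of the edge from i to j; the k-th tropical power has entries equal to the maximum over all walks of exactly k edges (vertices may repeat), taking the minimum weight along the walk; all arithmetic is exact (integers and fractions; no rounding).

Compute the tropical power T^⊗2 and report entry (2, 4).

T^⊗2:
  [91, 78, 81, 81]
  [83, 78, 74, 62]
  [83, 78, 84, 83]
  [74, 73, 81, 91]
Key observation: the optimum is the walk 2->3->4, with weight 62 min 83 = 62.
Optimal value attained by: walk 2->3->4.
Answer: (T^⊗2)[2][4] = 62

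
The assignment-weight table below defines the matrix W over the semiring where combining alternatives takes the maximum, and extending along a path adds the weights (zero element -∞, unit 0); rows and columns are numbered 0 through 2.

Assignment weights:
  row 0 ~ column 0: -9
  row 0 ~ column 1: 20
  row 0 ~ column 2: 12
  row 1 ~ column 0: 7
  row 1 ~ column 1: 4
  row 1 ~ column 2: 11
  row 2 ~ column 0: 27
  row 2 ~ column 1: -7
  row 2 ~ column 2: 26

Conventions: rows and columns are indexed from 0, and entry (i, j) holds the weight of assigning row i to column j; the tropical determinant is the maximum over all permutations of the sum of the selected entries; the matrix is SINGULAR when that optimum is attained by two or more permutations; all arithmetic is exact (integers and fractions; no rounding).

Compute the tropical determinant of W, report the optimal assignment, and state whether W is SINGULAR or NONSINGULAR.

σ = (0, 1, 2): (-9) + 4 + 26 = 21
σ = (0, 2, 1): (-9) + 11 + (-7) = -5
σ = (1, 0, 2): 20 + 7 + 26 = 53
σ = (1, 2, 0): 20 + 11 + 27 = 58
σ = (2, 0, 1): 12 + 7 + (-7) = 12
σ = (2, 1, 0): 12 + 4 + 27 = 43
Optimal value attained by: σ = (1, 2, 0).
Answer: det⊕(W) = 58; verdict: NONSINGULAR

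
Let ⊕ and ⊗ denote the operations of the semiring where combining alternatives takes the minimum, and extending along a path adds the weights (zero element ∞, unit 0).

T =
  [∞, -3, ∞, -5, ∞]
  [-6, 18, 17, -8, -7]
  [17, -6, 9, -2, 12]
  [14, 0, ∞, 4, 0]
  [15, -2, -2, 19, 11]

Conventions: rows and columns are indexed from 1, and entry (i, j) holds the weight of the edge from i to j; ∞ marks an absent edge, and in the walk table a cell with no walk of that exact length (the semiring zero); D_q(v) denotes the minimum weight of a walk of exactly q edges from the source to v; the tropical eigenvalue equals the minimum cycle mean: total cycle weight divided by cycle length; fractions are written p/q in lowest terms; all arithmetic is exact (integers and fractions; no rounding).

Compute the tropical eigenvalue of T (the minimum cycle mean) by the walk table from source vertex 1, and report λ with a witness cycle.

q=0: [0, ∞, ∞, ∞, ∞]
q=1: [∞, -3, ∞, -5, ∞]
q=2: [-9, -5, 14, -11, -10]
q=3: [-11, -12, -12, -14, -12]
q=4: [-18, -18, -14, -20, -19]
q=5: [-24, -21, -21, -26, -25]
Optimal cycle mean attained by: cycle 2->5->3->2, total (-7) + (-2) + (-6), length 3.
Answer: λ = -5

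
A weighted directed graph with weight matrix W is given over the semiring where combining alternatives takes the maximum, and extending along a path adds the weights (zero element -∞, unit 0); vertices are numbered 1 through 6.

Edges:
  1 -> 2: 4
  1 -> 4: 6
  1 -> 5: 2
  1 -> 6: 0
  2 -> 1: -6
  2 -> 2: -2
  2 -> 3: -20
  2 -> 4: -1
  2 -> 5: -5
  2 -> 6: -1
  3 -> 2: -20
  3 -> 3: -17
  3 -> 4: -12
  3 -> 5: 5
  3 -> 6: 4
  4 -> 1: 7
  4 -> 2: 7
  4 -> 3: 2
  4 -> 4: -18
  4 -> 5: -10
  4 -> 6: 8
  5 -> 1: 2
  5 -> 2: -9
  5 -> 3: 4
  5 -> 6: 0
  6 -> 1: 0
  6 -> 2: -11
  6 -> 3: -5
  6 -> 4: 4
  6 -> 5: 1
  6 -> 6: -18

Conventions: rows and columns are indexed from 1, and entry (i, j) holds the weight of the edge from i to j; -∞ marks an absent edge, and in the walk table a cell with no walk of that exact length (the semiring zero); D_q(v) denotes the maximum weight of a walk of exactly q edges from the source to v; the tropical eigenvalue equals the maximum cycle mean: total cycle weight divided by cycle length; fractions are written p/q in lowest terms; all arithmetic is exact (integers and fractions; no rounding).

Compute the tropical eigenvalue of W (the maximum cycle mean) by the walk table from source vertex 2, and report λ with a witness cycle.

q=0: [-∞, 0, -∞, -∞, -∞, -∞]
q=1: [-6, -2, -20, -1, -5, -1]
q=2: [6, 6, 1, 3, 0, 7]
q=3: [10, 10, 5, 12, 8, 11]
q=4: [19, 19, 14, 16, 12, 20]
q=5: [23, 23, 18, 25, 21, 24]
q=6: [32, 32, 27, 29, 25, 33]
Optimal cycle mean attained by: cycle 1->4->1, total 6 + 7, length 2.
Answer: λ = 13/2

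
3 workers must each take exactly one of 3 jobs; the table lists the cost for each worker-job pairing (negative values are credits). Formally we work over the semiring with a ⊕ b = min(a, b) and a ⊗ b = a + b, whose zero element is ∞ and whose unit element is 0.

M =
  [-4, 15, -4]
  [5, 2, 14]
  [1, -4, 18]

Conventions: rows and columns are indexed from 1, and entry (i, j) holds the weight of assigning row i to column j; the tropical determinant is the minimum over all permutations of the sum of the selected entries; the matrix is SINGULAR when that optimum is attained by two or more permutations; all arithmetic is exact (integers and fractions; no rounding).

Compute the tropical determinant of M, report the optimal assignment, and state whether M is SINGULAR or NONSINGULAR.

σ = (1, 2, 3): (-4) + 2 + 18 = 16
σ = (1, 3, 2): (-4) + 14 + (-4) = 6
σ = (2, 1, 3): 15 + 5 + 18 = 38
σ = (2, 3, 1): 15 + 14 + 1 = 30
σ = (3, 1, 2): (-4) + 5 + (-4) = -3
σ = (3, 2, 1): (-4) + 2 + 1 = -1
Optimal value attained by: σ = (3, 1, 2).
Answer: det⊕(M) = -3; verdict: NONSINGULAR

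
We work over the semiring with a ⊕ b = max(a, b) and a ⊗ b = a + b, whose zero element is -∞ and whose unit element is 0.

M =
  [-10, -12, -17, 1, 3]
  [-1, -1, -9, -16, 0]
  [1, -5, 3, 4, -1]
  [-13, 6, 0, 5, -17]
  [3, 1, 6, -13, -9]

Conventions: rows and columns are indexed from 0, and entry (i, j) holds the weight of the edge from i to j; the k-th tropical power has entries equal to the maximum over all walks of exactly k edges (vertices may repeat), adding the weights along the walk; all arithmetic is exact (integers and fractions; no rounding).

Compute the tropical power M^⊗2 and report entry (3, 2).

M^⊗2:
  [6, 7, 9, 6, -6]
  [3, 1, 6, 0, 2]
  [4, 10, 6, 9, 4]
  [5, 11, 5, 10, 6]
  [7, 1, 9, 10, 6]
Key observation: the optimum is the walk 3->3->2, with weight 5 + 0 = 5.
Optimal value attained by: walk 3->3->2.
Answer: (M^⊗2)[3][2] = 5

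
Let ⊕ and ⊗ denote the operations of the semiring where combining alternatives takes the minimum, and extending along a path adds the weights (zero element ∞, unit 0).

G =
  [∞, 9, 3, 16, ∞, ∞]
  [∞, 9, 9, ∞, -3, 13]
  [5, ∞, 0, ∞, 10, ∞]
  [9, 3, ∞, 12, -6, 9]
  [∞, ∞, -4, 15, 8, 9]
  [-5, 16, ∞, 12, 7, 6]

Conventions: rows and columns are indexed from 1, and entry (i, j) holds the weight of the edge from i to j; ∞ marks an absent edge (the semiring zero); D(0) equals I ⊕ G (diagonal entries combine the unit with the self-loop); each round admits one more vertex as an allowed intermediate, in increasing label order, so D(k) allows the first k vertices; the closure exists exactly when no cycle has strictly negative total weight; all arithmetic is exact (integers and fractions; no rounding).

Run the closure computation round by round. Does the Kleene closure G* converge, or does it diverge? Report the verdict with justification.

D(0):
  [0, 9, 3, 16, ∞, ∞]
  [∞, 0, 9, ∞, -3, 13]
  [5, ∞, 0, ∞, 10, ∞]
  [9, 3, ∞, 0, -6, 9]
  [∞, ∞, -4, 15, 0, 9]
  [-5, 16, ∞, 12, 7, 0]
D(1):
  [0, 9, 3, 16, ∞, ∞]
  [∞, 0, 9, ∞, -3, 13]
  [5, 14, 0, 21, 10, ∞]
  [9, 3, 12, 0, -6, 9]
  [∞, ∞, -4, 15, 0, 9]
  [-5, 4, -2, 11, 7, 0]
D(2):
  [0, 9, 3, 16, 6, 22]
  [∞, 0, 9, ∞, -3, 13]
  [5, 14, 0, 21, 10, 27]
  [9, 3, 12, 0, -6, 9]
  [∞, ∞, -4, 15, 0, 9]
  [-5, 4, -2, 11, 1, 0]
D(3):
  [0, 9, 3, 16, 6, 22]
  [14, 0, 9, 30, -3, 13]
  [5, 14, 0, 21, 10, 27]
  [9, 3, 12, 0, -6, 9]
  [1, 10, -4, 15, 0, 9]
  [-5, 4, -2, 11, 1, 0]
D(4):
  [0, 9, 3, 16, 6, 22]
  [14, 0, 9, 30, -3, 13]
  [5, 14, 0, 21, 10, 27]
  [9, 3, 12, 0, -6, 9]
  [1, 10, -4, 15, 0, 9]
  [-5, 4, -2, 11, 1, 0]
D(5):
  [0, 9, 2, 16, 6, 15]
  [-2, 0, -7, 12, -3, 6]
  [5, 14, 0, 21, 10, 19]
  [-5, 3, -10, 0, -6, 3]
  [1, 10, -4, 15, 0, 9]
  [-5, 4, -3, 11, 1, 0]
D(6):
  [0, 9, 2, 16, 6, 15]
  [-2, 0, -7, 12, -3, 6]
  [5, 14, 0, 21, 10, 19]
  [-5, 3, -10, 0, -6, 3]
  [1, 10, -4, 15, 0, 9]
  [-5, 4, -3, 11, 1, 0]
Key observation: every diagonal entry stays at the unit through all rounds, so no improving cycle exists.
Answer: CONVERGES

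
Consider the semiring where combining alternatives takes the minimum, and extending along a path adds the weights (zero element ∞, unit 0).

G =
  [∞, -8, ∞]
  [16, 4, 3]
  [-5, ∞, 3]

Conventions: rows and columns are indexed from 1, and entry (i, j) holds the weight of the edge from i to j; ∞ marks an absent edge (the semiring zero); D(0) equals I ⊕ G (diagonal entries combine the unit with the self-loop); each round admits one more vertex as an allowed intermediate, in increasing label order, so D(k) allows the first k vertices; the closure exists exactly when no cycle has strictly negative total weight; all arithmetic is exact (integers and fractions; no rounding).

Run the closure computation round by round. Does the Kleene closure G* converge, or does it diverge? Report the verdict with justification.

D(0):
  [0, -8, ∞]
  [16, 0, 3]
  [-5, ∞, 0]
D(1):
  [0, -8, ∞]
  [16, 0, 3]
  [-5, -13, 0]
Detection: at round 2, diagonal entry (3, 3) turns strictly negative.
Key observation: the cycle 3->1->2->3 has total weight (-5) + (-8) + 3, which is strictly negative.
Answer: DIVERGES — negative cycle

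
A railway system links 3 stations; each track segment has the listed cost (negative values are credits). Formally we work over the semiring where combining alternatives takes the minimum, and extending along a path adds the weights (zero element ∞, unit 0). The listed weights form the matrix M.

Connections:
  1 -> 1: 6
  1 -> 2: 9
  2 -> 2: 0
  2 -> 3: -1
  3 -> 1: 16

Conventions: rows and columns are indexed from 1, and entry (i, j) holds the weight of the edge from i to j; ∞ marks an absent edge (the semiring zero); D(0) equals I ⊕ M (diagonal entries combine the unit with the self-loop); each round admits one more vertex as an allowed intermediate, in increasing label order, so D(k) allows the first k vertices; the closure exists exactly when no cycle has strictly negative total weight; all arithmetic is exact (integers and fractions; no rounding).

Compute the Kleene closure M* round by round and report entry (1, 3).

D(0):
  [0, 9, ∞]
  [∞, 0, -1]
  [16, ∞, 0]
D(1):
  [0, 9, ∞]
  [∞, 0, -1]
  [16, 25, 0]
D(2):
  [0, 9, 8]
  [∞, 0, -1]
  [16, 25, 0]
D(3):
  [0, 9, 8]
  [15, 0, -1]
  [16, 25, 0]
Answer: M*[1][3] = 8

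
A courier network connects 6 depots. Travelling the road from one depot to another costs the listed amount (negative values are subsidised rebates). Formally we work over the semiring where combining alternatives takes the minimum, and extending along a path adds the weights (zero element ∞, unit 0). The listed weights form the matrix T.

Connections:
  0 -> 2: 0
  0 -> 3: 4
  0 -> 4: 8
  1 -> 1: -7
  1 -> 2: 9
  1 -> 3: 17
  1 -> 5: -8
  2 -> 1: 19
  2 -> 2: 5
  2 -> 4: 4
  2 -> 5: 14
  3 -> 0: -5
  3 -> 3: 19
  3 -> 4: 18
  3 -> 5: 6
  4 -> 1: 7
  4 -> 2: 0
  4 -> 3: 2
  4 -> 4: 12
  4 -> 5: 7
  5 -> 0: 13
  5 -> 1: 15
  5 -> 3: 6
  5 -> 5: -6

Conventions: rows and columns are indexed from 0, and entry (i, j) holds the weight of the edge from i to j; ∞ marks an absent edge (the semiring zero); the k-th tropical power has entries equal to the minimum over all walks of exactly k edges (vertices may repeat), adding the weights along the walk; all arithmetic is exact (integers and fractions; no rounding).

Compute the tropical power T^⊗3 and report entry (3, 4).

T^⊗2:
  [-1, 15, 5, 10, 4, 10]
  [5, -14, 2, -2, 13, -15]
  [27, 11, 4, 6, 9, 8]
  [14, 21, -5, -1, 3, 0]
  [-3, 0, 5, 13, 4, -1]
  [1, 8, 13, 0, 21, -12]
T^⊗3:
  [5, 8, -1, 3, 7, 4]
  [-7, -21, -5, -9, 6, -22]
  [1, 4, 9, 11, 8, 2]
  [-6, 10, 0, 5, -1, -6]
  [8, -7, -3, 1, 5, -8]
  [-5, 1, 1, -6, 9, -18]
Key observation: the optimum is the walk 3->0->2->4, with weight (-5) + 0 + 4 = -1.
Optimal value attained by: walk 3->0->2->4.
Answer: (T^⊗3)[3][4] = -1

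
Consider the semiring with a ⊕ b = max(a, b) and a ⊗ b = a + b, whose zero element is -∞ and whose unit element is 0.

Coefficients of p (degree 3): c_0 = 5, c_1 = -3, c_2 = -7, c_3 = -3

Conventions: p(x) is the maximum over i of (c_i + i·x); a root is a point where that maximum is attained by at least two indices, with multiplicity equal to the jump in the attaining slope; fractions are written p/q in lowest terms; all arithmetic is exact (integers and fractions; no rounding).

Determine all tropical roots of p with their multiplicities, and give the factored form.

hull edge (i=0, c=5) to (i=3, c=-3): slope -8/3, span 3
Factored form: p(x) = -3 ⊗ (x ⊕ 8/3) ⊗ (x ⊕ 8/3) ⊗ (x ⊕ 8/3)
Answer: roots = 8/3 (mult 3)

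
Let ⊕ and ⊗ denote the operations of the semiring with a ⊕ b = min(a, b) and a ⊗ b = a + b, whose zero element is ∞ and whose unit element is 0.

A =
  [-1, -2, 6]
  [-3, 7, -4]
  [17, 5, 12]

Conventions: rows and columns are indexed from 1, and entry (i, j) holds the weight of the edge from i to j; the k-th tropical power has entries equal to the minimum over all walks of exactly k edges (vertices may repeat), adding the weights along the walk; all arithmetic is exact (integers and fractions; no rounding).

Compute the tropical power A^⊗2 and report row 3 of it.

A^⊗2:
  [-5, -3, -6]
  [-4, -5, 3]
  [2, 12, 1]
Answer: row 3 of A^⊗2 = [2, 12, 1]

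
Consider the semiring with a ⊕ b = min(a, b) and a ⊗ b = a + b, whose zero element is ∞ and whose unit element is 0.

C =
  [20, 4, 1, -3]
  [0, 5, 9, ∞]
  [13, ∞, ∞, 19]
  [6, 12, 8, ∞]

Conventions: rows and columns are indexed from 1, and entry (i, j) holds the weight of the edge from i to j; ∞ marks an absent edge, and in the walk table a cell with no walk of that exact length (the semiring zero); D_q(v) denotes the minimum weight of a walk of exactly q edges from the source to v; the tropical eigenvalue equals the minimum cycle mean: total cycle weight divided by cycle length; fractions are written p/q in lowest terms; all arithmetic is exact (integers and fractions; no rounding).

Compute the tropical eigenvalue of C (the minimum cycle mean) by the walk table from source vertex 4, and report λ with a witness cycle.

q=0: [∞, ∞, ∞, 0]
q=1: [6, 12, 8, ∞]
q=2: [12, 10, 7, 3]
q=3: [9, 15, 11, 9]
q=4: [15, 13, 10, 6]
Optimal cycle mean attained by: cycle 1->4->1, total (-3) + 6, length 2.
Answer: λ = 3/2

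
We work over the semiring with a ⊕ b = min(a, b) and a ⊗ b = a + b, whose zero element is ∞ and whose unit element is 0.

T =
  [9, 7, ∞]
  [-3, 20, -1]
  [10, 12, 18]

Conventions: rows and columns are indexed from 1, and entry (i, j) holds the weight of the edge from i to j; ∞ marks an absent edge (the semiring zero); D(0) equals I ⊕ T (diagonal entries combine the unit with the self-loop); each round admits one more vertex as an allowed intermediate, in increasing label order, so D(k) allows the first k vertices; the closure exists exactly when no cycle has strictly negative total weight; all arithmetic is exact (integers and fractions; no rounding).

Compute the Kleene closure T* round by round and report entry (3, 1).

D(0):
  [0, 7, ∞]
  [-3, 0, -1]
  [10, 12, 0]
D(1):
  [0, 7, ∞]
  [-3, 0, -1]
  [10, 12, 0]
D(2):
  [0, 7, 6]
  [-3, 0, -1]
  [9, 12, 0]
D(3):
  [0, 7, 6]
  [-3, 0, -1]
  [9, 12, 0]
Answer: T*[3][1] = 9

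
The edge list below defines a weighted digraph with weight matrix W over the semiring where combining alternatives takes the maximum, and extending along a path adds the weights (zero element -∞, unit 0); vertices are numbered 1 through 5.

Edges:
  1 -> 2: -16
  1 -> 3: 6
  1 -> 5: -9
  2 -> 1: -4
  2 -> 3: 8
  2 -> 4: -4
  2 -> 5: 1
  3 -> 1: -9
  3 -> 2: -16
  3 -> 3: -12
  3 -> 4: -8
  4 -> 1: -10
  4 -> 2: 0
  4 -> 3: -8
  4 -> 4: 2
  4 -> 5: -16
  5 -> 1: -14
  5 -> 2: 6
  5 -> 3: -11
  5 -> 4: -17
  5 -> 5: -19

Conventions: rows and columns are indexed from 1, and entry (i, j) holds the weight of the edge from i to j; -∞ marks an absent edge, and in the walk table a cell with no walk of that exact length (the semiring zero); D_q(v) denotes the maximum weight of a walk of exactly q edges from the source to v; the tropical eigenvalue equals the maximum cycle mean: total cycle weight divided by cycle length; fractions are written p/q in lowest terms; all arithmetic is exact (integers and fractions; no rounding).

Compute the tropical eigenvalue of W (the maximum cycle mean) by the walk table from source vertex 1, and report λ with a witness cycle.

q=0: [0, -∞, -∞, -∞, -∞]
q=1: [-∞, -16, 6, -∞, -9]
q=2: [-3, -3, -6, -2, -15]
q=3: [-7, -2, 5, 0, -2]
q=4: [-4, 4, 6, 2, -1]
q=5: [0, 5, 12, 4, 5]
Optimal cycle mean attained by: cycle 2->5->2, total 1 + 6, length 2.
Answer: λ = 7/2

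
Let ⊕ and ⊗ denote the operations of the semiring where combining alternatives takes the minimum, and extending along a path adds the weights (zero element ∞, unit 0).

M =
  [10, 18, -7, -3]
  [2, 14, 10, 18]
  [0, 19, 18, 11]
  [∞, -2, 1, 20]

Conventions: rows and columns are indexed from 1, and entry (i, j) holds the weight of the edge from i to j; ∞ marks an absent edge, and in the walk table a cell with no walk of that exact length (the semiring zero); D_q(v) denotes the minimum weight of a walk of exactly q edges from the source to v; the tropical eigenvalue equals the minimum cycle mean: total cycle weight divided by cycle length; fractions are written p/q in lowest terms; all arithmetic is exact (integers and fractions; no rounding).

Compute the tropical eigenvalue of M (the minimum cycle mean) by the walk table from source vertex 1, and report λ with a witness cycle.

q=0: [0, ∞, ∞, ∞]
q=1: [10, 18, -7, -3]
q=2: [-7, -5, -2, 4]
q=3: [-3, 2, -14, -10]
q=4: [-14, -12, -10, -6]
Optimal cycle mean attained by: cycle 1->3->1, total (-7) + 0, length 2.
Answer: λ = -7/2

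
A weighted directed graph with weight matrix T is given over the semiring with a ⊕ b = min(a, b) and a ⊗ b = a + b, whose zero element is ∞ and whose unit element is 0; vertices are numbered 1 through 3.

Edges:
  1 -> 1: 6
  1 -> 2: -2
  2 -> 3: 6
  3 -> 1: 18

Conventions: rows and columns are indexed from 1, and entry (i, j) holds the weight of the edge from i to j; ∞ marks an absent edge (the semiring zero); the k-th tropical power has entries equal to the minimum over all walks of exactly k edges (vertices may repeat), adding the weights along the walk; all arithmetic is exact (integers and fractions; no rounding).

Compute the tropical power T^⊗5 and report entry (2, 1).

T^⊗2:
  [12, 4, 4]
  [24, ∞, ∞]
  [24, 16, ∞]
T^⊗3:
  [18, 10, 10]
  [30, 22, ∞]
  [30, 22, 22]
T^⊗4:
  [24, 16, 16]
  [36, 28, 28]
  [36, 28, 28]
T^⊗5:
  [30, 22, 22]
  [42, 34, 34]
  [42, 34, 34]
Key observation: the optimum is the walk 2->3->1->1->1->1, with weight 6 + 18 + 6 + 6 + 6 = 42.
Optimal value attained by: walk 2->3->1->1->1->1.
Answer: (T^⊗5)[2][1] = 42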